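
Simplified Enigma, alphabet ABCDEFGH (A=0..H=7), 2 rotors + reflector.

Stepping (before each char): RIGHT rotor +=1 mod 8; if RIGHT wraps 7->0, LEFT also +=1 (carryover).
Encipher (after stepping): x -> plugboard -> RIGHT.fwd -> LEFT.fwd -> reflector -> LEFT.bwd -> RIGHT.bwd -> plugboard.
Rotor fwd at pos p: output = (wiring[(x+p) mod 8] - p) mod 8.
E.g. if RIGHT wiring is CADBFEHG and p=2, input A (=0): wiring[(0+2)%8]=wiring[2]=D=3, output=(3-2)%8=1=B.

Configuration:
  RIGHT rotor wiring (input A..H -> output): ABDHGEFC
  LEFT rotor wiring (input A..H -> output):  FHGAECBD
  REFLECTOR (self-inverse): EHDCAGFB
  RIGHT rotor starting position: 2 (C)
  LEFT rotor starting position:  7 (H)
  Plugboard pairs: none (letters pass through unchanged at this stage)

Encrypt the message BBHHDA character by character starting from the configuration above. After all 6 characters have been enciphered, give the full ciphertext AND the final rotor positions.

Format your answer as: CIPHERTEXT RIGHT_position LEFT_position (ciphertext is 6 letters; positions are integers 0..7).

Answer: AACAAH 0 0

Derivation:
Char 1 ('B'): step: R->3, L=7; B->plug->B->R->D->L->H->refl->B->L'->E->R'->A->plug->A
Char 2 ('B'): step: R->4, L=7; B->plug->B->R->A->L->E->refl->A->L'->C->R'->A->plug->A
Char 3 ('H'): step: R->5, L=7; H->plug->H->R->B->L->G->refl->F->L'->F->R'->C->plug->C
Char 4 ('H'): step: R->6, L=7; H->plug->H->R->G->L->D->refl->C->L'->H->R'->A->plug->A
Char 5 ('D'): step: R->7, L=7; D->plug->D->R->E->L->B->refl->H->L'->D->R'->A->plug->A
Char 6 ('A'): step: R->0, L->0 (L advanced); A->plug->A->R->A->L->F->refl->G->L'->C->R'->H->plug->H
Final: ciphertext=AACAAH, RIGHT=0, LEFT=0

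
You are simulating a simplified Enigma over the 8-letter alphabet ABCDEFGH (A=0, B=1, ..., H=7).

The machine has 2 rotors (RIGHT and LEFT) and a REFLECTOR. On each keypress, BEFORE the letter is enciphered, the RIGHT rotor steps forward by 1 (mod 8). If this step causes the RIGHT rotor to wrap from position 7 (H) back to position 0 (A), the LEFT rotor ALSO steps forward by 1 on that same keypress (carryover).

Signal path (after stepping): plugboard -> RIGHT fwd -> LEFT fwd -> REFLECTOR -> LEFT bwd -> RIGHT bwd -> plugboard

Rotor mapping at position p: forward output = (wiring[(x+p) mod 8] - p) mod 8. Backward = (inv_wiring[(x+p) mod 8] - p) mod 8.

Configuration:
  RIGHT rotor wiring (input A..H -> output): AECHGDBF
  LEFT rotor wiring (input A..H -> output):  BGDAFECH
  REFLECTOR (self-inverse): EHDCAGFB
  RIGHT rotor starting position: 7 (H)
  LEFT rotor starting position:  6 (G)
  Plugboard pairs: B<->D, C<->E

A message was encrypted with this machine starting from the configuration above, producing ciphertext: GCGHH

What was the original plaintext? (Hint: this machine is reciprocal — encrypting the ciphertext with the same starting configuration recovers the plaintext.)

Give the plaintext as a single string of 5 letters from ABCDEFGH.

Char 1 ('G'): step: R->0, L->7 (L advanced); G->plug->G->R->B->L->C->refl->D->L'->H->R'->D->plug->B
Char 2 ('C'): step: R->1, L=7; C->plug->E->R->C->L->H->refl->B->L'->E->R'->G->plug->G
Char 3 ('G'): step: R->2, L=7; G->plug->G->R->G->L->F->refl->G->L'->F->R'->B->plug->D
Char 4 ('H'): step: R->3, L=7; H->plug->H->R->H->L->D->refl->C->L'->B->R'->G->plug->G
Char 5 ('H'): step: R->4, L=7; H->plug->H->R->D->L->E->refl->A->L'->A->R'->F->plug->F

Answer: BGDGF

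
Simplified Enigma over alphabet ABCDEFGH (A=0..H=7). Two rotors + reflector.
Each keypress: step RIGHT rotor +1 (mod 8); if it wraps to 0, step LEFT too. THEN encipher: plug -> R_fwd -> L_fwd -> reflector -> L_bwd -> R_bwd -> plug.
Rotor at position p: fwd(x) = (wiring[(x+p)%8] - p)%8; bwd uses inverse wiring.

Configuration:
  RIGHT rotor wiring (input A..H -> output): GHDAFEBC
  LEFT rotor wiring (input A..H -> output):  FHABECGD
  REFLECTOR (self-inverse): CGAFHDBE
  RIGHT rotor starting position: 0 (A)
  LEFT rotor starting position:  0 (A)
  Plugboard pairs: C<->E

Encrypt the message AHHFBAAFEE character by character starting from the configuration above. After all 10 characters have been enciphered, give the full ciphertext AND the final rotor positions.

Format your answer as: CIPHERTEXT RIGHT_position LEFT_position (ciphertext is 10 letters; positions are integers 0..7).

Char 1 ('A'): step: R->1, L=0; A->plug->A->R->G->L->G->refl->B->L'->D->R'->E->plug->C
Char 2 ('H'): step: R->2, L=0; H->plug->H->R->F->L->C->refl->A->L'->C->R'->D->plug->D
Char 3 ('H'): step: R->3, L=0; H->plug->H->R->A->L->F->refl->D->L'->H->R'->E->plug->C
Char 4 ('F'): step: R->4, L=0; F->plug->F->R->D->L->B->refl->G->L'->G->R'->D->plug->D
Char 5 ('B'): step: R->5, L=0; B->plug->B->R->E->L->E->refl->H->L'->B->R'->D->plug->D
Char 6 ('A'): step: R->6, L=0; A->plug->A->R->D->L->B->refl->G->L'->G->R'->H->plug->H
Char 7 ('A'): step: R->7, L=0; A->plug->A->R->D->L->B->refl->G->L'->G->R'->F->plug->F
Char 8 ('F'): step: R->0, L->1 (L advanced); F->plug->F->R->E->L->B->refl->G->L'->A->R'->D->plug->D
Char 9 ('E'): step: R->1, L=1; E->plug->C->R->H->L->E->refl->H->L'->B->R'->G->plug->G
Char 10 ('E'): step: R->2, L=1; E->plug->C->R->D->L->D->refl->F->L'->F->R'->H->plug->H
Final: ciphertext=CDCDDHFDGH, RIGHT=2, LEFT=1

Answer: CDCDDHFDGH 2 1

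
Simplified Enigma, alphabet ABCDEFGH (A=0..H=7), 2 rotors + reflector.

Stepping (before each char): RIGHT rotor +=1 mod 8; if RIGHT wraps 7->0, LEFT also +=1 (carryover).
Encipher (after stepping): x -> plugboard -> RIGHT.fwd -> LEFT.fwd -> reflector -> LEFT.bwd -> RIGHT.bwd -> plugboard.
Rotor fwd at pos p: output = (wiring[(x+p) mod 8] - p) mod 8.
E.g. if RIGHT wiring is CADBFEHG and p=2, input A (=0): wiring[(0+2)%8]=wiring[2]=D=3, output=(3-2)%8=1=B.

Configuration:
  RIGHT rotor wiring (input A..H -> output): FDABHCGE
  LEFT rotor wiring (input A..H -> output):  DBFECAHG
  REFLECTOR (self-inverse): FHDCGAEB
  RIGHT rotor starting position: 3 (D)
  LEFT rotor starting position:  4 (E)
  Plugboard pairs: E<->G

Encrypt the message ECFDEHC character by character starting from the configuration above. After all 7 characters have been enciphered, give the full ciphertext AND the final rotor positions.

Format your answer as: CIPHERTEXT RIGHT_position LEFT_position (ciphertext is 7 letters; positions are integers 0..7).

Char 1 ('E'): step: R->4, L=4; E->plug->G->R->E->L->H->refl->B->L'->G->R'->B->plug->B
Char 2 ('C'): step: R->5, L=4; C->plug->C->R->H->L->A->refl->F->L'->F->R'->A->plug->A
Char 3 ('F'): step: R->6, L=4; F->plug->F->R->D->L->C->refl->D->L'->C->R'->E->plug->G
Char 4 ('D'): step: R->7, L=4; D->plug->D->R->B->L->E->refl->G->L'->A->R'->F->plug->F
Char 5 ('E'): step: R->0, L->5 (L advanced); E->plug->G->R->G->L->H->refl->B->L'->C->R'->F->plug->F
Char 6 ('H'): step: R->1, L=5; H->plug->H->R->E->L->E->refl->G->L'->D->R'->G->plug->E
Char 7 ('C'): step: R->2, L=5; C->plug->C->R->F->L->A->refl->F->L'->H->R'->B->plug->B
Final: ciphertext=BAGFFEB, RIGHT=2, LEFT=5

Answer: BAGFFEB 2 5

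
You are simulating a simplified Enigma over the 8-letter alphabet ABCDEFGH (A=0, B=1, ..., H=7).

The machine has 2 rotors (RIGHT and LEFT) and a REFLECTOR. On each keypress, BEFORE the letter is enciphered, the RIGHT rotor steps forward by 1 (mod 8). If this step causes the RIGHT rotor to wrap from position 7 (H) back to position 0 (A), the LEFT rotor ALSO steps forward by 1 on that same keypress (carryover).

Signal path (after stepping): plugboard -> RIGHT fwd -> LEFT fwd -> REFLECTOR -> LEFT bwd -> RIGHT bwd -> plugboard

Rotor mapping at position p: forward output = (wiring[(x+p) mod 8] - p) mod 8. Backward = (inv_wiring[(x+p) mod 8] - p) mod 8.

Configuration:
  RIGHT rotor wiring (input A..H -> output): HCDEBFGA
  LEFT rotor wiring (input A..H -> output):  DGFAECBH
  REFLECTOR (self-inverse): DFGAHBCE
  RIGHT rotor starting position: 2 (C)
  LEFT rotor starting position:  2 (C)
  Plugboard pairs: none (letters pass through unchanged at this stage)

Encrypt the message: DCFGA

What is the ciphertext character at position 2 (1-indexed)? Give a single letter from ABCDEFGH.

Char 1 ('D'): step: R->3, L=2; D->plug->D->R->D->L->A->refl->D->L'->A->R'->H->plug->H
Char 2 ('C'): step: R->4, L=2; C->plug->C->R->C->L->C->refl->G->L'->B->R'->B->plug->B

B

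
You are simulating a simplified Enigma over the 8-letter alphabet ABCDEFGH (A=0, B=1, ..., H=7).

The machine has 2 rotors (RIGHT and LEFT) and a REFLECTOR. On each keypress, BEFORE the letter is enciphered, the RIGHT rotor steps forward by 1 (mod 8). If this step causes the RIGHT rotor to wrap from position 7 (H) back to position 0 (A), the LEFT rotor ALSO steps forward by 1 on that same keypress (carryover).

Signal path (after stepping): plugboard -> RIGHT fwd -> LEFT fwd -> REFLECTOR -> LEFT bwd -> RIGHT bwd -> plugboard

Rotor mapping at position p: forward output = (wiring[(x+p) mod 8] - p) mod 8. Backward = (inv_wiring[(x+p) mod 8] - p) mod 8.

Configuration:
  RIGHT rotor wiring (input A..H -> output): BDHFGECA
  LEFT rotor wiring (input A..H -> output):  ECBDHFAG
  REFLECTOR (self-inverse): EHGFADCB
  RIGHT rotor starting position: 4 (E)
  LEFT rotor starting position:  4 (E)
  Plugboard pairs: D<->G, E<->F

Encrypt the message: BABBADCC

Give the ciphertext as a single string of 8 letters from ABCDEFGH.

Char 1 ('B'): step: R->5, L=4; B->plug->B->R->F->L->G->refl->C->L'->D->R'->C->plug->C
Char 2 ('A'): step: R->6, L=4; A->plug->A->R->E->L->A->refl->E->L'->C->R'->B->plug->B
Char 3 ('B'): step: R->7, L=4; B->plug->B->R->C->L->E->refl->A->L'->E->R'->C->plug->C
Char 4 ('B'): step: R->0, L->5 (L advanced); B->plug->B->R->D->L->H->refl->B->L'->C->R'->G->plug->D
Char 5 ('A'): step: R->1, L=5; A->plug->A->R->C->L->B->refl->H->L'->D->R'->E->plug->F
Char 6 ('D'): step: R->2, L=5; D->plug->G->R->H->L->C->refl->G->L'->G->R'->F->plug->E
Char 7 ('C'): step: R->3, L=5; C->plug->C->R->B->L->D->refl->F->L'->E->R'->H->plug->H
Char 8 ('C'): step: R->4, L=5; C->plug->C->R->G->L->G->refl->C->L'->H->R'->F->plug->E

Answer: CBCDFEHE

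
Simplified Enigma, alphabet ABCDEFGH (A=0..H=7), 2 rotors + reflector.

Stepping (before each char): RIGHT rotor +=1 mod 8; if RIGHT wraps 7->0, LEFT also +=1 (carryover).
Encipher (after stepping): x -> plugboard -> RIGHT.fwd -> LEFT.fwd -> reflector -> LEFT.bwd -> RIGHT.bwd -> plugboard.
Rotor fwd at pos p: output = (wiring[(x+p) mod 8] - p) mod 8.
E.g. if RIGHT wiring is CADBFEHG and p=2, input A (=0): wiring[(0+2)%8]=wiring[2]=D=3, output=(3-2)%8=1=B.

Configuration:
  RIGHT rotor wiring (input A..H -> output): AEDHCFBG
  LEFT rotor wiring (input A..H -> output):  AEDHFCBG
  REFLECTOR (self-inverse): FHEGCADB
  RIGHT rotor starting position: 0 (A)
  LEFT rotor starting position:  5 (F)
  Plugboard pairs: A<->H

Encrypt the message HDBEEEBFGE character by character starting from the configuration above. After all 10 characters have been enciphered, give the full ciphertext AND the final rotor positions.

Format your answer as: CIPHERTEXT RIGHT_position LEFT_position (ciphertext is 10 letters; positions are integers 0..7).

Char 1 ('H'): step: R->1, L=5; H->plug->A->R->D->L->D->refl->G->L'->F->R'->G->plug->G
Char 2 ('D'): step: R->2, L=5; D->plug->D->R->D->L->D->refl->G->L'->F->R'->B->plug->B
Char 3 ('B'): step: R->3, L=5; B->plug->B->R->H->L->A->refl->F->L'->A->R'->H->plug->A
Char 4 ('E'): step: R->4, L=5; E->plug->E->R->E->L->H->refl->B->L'->C->R'->D->plug->D
Char 5 ('E'): step: R->5, L=5; E->plug->E->R->H->L->A->refl->F->L'->A->R'->A->plug->H
Char 6 ('E'): step: R->6, L=5; E->plug->E->R->F->L->G->refl->D->L'->D->R'->A->plug->H
Char 7 ('B'): step: R->7, L=5; B->plug->B->R->B->L->E->refl->C->L'->G->R'->G->plug->G
Char 8 ('F'): step: R->0, L->6 (L advanced); F->plug->F->R->F->L->B->refl->H->L'->G->R'->H->plug->A
Char 9 ('G'): step: R->1, L=6; G->plug->G->R->F->L->B->refl->H->L'->G->R'->C->plug->C
Char 10 ('E'): step: R->2, L=6; E->plug->E->R->H->L->E->refl->C->L'->C->R'->H->plug->A
Final: ciphertext=GBADHHGACA, RIGHT=2, LEFT=6

Answer: GBADHHGACA 2 6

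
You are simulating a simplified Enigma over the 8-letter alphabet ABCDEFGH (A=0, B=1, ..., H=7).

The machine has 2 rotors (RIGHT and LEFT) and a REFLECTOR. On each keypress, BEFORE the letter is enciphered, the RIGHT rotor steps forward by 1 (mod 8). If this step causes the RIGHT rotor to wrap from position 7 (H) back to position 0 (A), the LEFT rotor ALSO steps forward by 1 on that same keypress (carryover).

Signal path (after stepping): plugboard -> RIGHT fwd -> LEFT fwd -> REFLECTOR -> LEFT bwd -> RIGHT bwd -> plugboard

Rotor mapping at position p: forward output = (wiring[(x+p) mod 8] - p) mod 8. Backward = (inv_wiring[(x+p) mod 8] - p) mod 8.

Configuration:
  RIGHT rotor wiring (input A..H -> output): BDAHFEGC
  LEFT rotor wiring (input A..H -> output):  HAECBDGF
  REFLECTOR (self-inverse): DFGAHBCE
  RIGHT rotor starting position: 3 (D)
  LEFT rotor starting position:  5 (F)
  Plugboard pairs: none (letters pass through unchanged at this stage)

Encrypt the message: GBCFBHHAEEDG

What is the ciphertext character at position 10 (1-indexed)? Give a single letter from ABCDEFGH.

Char 1 ('G'): step: R->4, L=5; G->plug->G->R->E->L->D->refl->A->L'->C->R'->C->plug->C
Char 2 ('B'): step: R->5, L=5; B->plug->B->R->B->L->B->refl->F->L'->G->R'->E->plug->E
Char 3 ('C'): step: R->6, L=5; C->plug->C->R->D->L->C->refl->G->L'->A->R'->A->plug->A
Char 4 ('F'): step: R->7, L=5; F->plug->F->R->G->L->F->refl->B->L'->B->R'->D->plug->D
Char 5 ('B'): step: R->0, L->6 (L advanced); B->plug->B->R->D->L->C->refl->G->L'->E->R'->F->plug->F
Char 6 ('H'): step: R->1, L=6; H->plug->H->R->A->L->A->refl->D->L'->G->R'->C->plug->C
Char 7 ('H'): step: R->2, L=6; H->plug->H->R->B->L->H->refl->E->L'->F->R'->B->plug->B
Char 8 ('A'): step: R->3, L=6; A->plug->A->R->E->L->G->refl->C->L'->D->R'->D->plug->D
Char 9 ('E'): step: R->4, L=6; E->plug->E->R->F->L->E->refl->H->L'->B->R'->A->plug->A
Char 10 ('E'): step: R->5, L=6; E->plug->E->R->G->L->D->refl->A->L'->A->R'->H->plug->H

H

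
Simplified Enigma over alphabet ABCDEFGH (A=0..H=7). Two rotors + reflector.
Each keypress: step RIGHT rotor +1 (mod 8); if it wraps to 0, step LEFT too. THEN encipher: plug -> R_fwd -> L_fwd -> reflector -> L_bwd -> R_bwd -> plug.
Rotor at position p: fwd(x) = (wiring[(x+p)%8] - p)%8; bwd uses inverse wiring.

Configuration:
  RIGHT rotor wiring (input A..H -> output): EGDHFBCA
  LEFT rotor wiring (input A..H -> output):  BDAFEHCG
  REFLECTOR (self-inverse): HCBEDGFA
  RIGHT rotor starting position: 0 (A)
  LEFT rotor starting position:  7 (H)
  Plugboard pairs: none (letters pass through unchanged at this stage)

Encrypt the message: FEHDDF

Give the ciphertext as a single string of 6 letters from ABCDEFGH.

Answer: HFCBGH

Derivation:
Char 1 ('F'): step: R->1, L=7; F->plug->F->R->B->L->C->refl->B->L'->D->R'->H->plug->H
Char 2 ('E'): step: R->2, L=7; E->plug->E->R->A->L->H->refl->A->L'->G->R'->F->plug->F
Char 3 ('H'): step: R->3, L=7; H->plug->H->R->A->L->H->refl->A->L'->G->R'->C->plug->C
Char 4 ('D'): step: R->4, L=7; D->plug->D->R->E->L->G->refl->F->L'->F->R'->B->plug->B
Char 5 ('D'): step: R->5, L=7; D->plug->D->R->H->L->D->refl->E->L'->C->R'->G->plug->G
Char 6 ('F'): step: R->6, L=7; F->plug->F->R->B->L->C->refl->B->L'->D->R'->H->plug->H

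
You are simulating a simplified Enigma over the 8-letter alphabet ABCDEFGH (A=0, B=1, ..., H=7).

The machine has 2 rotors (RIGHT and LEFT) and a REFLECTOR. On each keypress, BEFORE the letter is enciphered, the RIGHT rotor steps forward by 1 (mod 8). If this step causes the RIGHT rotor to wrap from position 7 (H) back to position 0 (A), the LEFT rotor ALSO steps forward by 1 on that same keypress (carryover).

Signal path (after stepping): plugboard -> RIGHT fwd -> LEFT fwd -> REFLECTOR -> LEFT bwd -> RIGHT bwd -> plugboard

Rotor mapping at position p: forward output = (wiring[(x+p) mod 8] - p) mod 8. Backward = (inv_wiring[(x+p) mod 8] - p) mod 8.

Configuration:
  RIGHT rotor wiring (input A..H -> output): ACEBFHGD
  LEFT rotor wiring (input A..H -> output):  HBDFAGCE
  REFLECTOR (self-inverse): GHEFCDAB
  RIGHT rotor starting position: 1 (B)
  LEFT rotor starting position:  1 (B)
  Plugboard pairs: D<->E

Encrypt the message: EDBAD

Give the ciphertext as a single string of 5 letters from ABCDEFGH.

Char 1 ('E'): step: R->2, L=1; E->plug->D->R->F->L->B->refl->H->L'->D->R'->C->plug->C
Char 2 ('D'): step: R->3, L=1; D->plug->E->R->A->L->A->refl->G->L'->H->R'->G->plug->G
Char 3 ('B'): step: R->4, L=1; B->plug->B->R->D->L->H->refl->B->L'->F->R'->H->plug->H
Char 4 ('A'): step: R->5, L=1; A->plug->A->R->C->L->E->refl->C->L'->B->R'->B->plug->B
Char 5 ('D'): step: R->6, L=1; D->plug->E->R->G->L->D->refl->F->L'->E->R'->D->plug->E

Answer: CGHBE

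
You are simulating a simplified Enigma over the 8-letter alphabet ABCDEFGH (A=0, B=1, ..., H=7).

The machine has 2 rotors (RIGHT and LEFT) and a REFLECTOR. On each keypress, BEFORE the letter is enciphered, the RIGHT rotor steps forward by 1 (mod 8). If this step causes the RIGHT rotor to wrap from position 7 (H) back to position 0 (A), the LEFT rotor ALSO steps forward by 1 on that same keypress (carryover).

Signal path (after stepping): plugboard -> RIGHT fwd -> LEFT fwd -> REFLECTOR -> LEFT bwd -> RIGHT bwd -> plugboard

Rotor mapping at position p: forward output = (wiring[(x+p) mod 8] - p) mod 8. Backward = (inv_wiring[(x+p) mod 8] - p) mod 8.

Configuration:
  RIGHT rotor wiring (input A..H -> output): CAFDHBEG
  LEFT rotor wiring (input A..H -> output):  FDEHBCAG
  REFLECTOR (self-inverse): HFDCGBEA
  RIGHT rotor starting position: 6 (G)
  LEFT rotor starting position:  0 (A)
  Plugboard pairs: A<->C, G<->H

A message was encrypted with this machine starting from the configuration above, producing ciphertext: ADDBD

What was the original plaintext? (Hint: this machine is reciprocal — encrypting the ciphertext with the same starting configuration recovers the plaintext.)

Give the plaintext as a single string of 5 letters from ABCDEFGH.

Answer: GABHC

Derivation:
Char 1 ('A'): step: R->7, L=0; A->plug->C->R->B->L->D->refl->C->L'->F->R'->H->plug->G
Char 2 ('D'): step: R->0, L->1 (L advanced); D->plug->D->R->D->L->A->refl->H->L'->F->R'->C->plug->A
Char 3 ('D'): step: R->1, L=1; D->plug->D->R->G->L->F->refl->B->L'->E->R'->B->plug->B
Char 4 ('B'): step: R->2, L=1; B->plug->B->R->B->L->D->refl->C->L'->A->R'->G->plug->H
Char 5 ('D'): step: R->3, L=1; D->plug->D->R->B->L->D->refl->C->L'->A->R'->A->plug->C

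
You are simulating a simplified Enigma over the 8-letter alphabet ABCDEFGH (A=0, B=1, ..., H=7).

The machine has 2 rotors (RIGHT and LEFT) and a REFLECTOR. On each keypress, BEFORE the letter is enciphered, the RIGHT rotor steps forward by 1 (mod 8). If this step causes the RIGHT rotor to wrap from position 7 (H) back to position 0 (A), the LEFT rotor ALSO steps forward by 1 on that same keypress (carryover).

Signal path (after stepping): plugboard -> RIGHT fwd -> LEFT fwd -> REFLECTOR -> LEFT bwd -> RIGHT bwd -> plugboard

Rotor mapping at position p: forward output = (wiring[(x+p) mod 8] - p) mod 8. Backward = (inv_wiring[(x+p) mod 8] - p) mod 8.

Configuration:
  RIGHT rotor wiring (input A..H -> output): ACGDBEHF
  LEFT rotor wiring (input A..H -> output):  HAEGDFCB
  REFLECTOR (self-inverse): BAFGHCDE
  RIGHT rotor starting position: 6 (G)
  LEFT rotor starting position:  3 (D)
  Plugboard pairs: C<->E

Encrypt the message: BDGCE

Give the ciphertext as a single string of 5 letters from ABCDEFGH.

Char 1 ('B'): step: R->7, L=3; B->plug->B->R->B->L->A->refl->B->L'->H->R'->D->plug->D
Char 2 ('D'): step: R->0, L->4 (L advanced); D->plug->D->R->D->L->F->refl->C->L'->H->R'->G->plug->G
Char 3 ('G'): step: R->1, L=4; G->plug->G->R->E->L->D->refl->G->L'->C->R'->C->plug->E
Char 4 ('C'): step: R->2, L=4; C->plug->E->R->F->L->E->refl->H->L'->A->R'->H->plug->H
Char 5 ('E'): step: R->3, L=4; E->plug->C->R->B->L->B->refl->A->L'->G->R'->B->plug->B

Answer: DGEHB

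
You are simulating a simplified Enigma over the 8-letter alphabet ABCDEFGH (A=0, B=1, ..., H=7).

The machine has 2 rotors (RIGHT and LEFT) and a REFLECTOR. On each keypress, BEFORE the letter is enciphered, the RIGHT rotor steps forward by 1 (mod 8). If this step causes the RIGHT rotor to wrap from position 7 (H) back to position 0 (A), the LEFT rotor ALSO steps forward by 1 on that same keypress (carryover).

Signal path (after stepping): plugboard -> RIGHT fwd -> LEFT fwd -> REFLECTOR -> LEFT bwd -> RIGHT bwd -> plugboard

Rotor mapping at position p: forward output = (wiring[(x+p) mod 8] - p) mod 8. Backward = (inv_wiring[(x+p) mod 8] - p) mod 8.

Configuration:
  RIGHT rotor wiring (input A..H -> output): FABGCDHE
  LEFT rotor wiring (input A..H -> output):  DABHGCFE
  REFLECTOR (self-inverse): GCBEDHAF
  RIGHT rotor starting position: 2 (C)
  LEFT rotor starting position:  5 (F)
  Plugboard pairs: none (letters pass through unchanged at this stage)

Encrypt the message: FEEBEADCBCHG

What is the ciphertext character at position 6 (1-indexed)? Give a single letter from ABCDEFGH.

Char 1 ('F'): step: R->3, L=5; F->plug->F->R->C->L->H->refl->F->L'->A->R'->C->plug->C
Char 2 ('E'): step: R->4, L=5; E->plug->E->R->B->L->A->refl->G->L'->D->R'->C->plug->C
Char 3 ('E'): step: R->5, L=5; E->plug->E->R->D->L->G->refl->A->L'->B->R'->G->plug->G
Char 4 ('B'): step: R->6, L=5; B->plug->B->R->G->L->C->refl->B->L'->H->R'->C->plug->C
Char 5 ('E'): step: R->7, L=5; E->plug->E->R->H->L->B->refl->C->L'->G->R'->B->plug->B
Char 6 ('A'): step: R->0, L->6 (L advanced); A->plug->A->R->F->L->B->refl->C->L'->D->R'->F->plug->F

F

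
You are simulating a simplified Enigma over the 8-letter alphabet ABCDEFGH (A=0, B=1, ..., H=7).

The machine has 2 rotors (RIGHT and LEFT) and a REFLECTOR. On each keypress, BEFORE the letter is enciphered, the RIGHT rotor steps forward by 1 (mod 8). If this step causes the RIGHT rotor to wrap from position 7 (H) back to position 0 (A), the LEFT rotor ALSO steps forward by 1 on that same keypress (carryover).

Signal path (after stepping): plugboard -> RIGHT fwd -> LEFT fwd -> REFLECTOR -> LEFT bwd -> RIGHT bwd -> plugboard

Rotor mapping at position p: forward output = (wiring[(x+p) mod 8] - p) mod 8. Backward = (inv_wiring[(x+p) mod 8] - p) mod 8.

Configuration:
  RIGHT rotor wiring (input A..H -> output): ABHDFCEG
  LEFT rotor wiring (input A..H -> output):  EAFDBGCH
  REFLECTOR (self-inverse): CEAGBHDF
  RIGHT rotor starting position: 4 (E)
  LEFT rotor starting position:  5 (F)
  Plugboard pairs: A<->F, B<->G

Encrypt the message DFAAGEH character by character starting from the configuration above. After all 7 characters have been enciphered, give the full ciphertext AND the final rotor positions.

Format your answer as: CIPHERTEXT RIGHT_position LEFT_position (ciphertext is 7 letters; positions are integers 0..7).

Char 1 ('D'): step: R->5, L=5; D->plug->D->R->D->L->H->refl->F->L'->B->R'->C->plug->C
Char 2 ('F'): step: R->6, L=5; F->plug->A->R->G->L->G->refl->D->L'->E->R'->H->plug->H
Char 3 ('A'): step: R->7, L=5; A->plug->F->R->G->L->G->refl->D->L'->E->R'->E->plug->E
Char 4 ('A'): step: R->0, L->6 (L advanced); A->plug->F->R->C->L->G->refl->D->L'->G->R'->H->plug->H
Char 5 ('G'): step: R->1, L=6; G->plug->B->R->G->L->D->refl->G->L'->C->R'->C->plug->C
Char 6 ('E'): step: R->2, L=6; E->plug->E->R->C->L->G->refl->D->L'->G->R'->G->plug->B
Char 7 ('H'): step: R->3, L=6; H->plug->H->R->E->L->H->refl->F->L'->F->R'->F->plug->A
Final: ciphertext=CHEHCBA, RIGHT=3, LEFT=6

Answer: CHEHCBA 3 6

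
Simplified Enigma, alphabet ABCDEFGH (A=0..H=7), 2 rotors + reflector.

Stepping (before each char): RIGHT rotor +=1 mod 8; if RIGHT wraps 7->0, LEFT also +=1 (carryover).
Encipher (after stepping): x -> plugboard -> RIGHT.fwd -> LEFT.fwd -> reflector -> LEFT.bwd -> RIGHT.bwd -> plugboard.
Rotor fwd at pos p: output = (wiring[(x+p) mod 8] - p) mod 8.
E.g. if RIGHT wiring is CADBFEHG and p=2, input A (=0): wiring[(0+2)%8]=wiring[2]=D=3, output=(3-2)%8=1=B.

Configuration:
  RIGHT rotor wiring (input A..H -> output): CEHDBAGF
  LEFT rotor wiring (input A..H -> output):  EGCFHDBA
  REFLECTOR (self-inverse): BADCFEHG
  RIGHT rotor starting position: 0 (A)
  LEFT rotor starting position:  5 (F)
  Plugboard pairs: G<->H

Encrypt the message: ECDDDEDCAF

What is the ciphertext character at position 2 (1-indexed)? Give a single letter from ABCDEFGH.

Char 1 ('E'): step: R->1, L=5; E->plug->E->R->H->L->C->refl->D->L'->C->R'->C->plug->C
Char 2 ('C'): step: R->2, L=5; C->plug->C->R->H->L->C->refl->D->L'->C->R'->H->plug->G

G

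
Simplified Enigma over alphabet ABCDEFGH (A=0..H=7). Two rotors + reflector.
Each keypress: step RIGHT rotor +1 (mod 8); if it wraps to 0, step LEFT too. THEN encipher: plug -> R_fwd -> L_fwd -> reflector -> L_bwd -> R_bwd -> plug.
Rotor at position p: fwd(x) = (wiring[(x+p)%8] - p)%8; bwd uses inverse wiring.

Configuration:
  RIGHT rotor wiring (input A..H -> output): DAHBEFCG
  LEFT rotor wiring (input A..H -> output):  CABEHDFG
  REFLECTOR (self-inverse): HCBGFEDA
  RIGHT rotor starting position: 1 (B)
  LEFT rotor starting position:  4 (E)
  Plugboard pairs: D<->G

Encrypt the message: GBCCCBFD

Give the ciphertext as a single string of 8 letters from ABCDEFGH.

Char 1 ('G'): step: R->2, L=4; G->plug->D->R->D->L->C->refl->B->L'->C->R'->C->plug->C
Char 2 ('B'): step: R->3, L=4; B->plug->B->R->B->L->H->refl->A->L'->H->R'->D->plug->G
Char 3 ('C'): step: R->4, L=4; C->plug->C->R->G->L->F->refl->E->L'->F->R'->H->plug->H
Char 4 ('C'): step: R->5, L=4; C->plug->C->R->B->L->H->refl->A->L'->H->R'->H->plug->H
Char 5 ('C'): step: R->6, L=4; C->plug->C->R->F->L->E->refl->F->L'->G->R'->G->plug->D
Char 6 ('B'): step: R->7, L=4; B->plug->B->R->E->L->G->refl->D->L'->A->R'->D->plug->G
Char 7 ('F'): step: R->0, L->5 (L advanced); F->plug->F->R->F->L->E->refl->F->L'->D->R'->A->plug->A
Char 8 ('D'): step: R->1, L=5; D->plug->G->R->F->L->E->refl->F->L'->D->R'->D->plug->G

Answer: CGHHDGAG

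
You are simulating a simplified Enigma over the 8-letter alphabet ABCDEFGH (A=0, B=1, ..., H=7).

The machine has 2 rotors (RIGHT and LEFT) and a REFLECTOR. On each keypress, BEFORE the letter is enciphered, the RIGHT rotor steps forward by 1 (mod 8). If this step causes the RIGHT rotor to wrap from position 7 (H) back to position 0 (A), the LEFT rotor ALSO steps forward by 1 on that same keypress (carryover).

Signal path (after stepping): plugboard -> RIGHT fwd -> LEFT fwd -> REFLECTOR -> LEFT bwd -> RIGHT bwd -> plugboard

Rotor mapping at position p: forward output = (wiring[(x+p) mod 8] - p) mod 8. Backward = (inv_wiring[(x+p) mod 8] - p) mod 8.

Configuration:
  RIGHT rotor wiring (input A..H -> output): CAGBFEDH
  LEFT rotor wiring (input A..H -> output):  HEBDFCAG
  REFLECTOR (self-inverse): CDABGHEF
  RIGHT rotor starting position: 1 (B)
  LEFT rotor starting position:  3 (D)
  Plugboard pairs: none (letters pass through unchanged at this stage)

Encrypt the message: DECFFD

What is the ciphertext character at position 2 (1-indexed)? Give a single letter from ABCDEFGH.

Char 1 ('D'): step: R->2, L=3; D->plug->D->R->C->L->H->refl->F->L'->D->R'->C->plug->C
Char 2 ('E'): step: R->3, L=3; E->plug->E->R->E->L->D->refl->B->L'->G->R'->A->plug->A

A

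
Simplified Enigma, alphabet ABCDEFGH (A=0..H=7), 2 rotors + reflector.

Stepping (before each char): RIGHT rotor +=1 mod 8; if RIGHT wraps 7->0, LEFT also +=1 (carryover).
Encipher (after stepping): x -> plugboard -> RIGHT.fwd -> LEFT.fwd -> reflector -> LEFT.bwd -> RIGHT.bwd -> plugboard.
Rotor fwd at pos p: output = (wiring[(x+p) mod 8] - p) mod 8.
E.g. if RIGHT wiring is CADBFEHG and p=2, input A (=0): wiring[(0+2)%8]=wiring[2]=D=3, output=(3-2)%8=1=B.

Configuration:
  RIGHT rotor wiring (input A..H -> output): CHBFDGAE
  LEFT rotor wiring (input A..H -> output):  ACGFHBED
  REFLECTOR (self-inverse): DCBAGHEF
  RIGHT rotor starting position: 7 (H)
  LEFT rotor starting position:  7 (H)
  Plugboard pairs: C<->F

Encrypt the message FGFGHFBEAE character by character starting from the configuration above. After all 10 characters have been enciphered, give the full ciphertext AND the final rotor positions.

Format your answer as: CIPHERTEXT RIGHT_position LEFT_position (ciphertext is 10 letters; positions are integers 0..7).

Answer: DFHFGGADEF 1 1

Derivation:
Char 1 ('F'): step: R->0, L->0 (L advanced); F->plug->C->R->B->L->C->refl->B->L'->F->R'->D->plug->D
Char 2 ('G'): step: R->1, L=0; G->plug->G->R->D->L->F->refl->H->L'->E->R'->C->plug->F
Char 3 ('F'): step: R->2, L=0; F->plug->C->R->B->L->C->refl->B->L'->F->R'->H->plug->H
Char 4 ('G'): step: R->3, L=0; G->plug->G->R->E->L->H->refl->F->L'->D->R'->C->plug->F
Char 5 ('H'): step: R->4, L=0; H->plug->H->R->B->L->C->refl->B->L'->F->R'->G->plug->G
Char 6 ('F'): step: R->5, L=0; F->plug->C->R->H->L->D->refl->A->L'->A->R'->G->plug->G
Char 7 ('B'): step: R->6, L=0; B->plug->B->R->G->L->E->refl->G->L'->C->R'->A->plug->A
Char 8 ('E'): step: R->7, L=0; E->plug->E->R->G->L->E->refl->G->L'->C->R'->D->plug->D
Char 9 ('A'): step: R->0, L->1 (L advanced); A->plug->A->R->C->L->E->refl->G->L'->D->R'->E->plug->E
Char 10 ('E'): step: R->1, L=1; E->plug->E->R->F->L->D->refl->A->L'->E->R'->C->plug->F
Final: ciphertext=DFHFGGADEF, RIGHT=1, LEFT=1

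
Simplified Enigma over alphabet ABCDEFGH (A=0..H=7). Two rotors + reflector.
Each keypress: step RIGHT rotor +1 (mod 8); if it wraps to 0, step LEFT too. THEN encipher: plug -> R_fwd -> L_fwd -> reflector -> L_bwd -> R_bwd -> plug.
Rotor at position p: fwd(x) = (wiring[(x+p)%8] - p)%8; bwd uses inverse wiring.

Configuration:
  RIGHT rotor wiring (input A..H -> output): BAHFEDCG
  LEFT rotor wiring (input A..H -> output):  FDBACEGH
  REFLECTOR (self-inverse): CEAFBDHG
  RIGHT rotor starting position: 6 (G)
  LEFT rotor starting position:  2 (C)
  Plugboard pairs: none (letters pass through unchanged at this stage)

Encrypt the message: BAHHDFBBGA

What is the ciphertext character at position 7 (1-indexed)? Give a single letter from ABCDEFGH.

Char 1 ('B'): step: R->7, L=2; B->plug->B->R->C->L->A->refl->C->L'->D->R'->H->plug->H
Char 2 ('A'): step: R->0, L->3 (L advanced); A->plug->A->R->B->L->H->refl->G->L'->H->R'->C->plug->C
Char 3 ('H'): step: R->1, L=3; H->plug->H->R->A->L->F->refl->D->L'->D->R'->D->plug->D
Char 4 ('H'): step: R->2, L=3; H->plug->H->R->G->L->A->refl->C->L'->F->R'->A->plug->A
Char 5 ('D'): step: R->3, L=3; D->plug->D->R->H->L->G->refl->H->L'->B->R'->B->plug->B
Char 6 ('F'): step: R->4, L=3; F->plug->F->R->E->L->E->refl->B->L'->C->R'->D->plug->D
Char 7 ('B'): step: R->5, L=3; B->plug->B->R->F->L->C->refl->A->L'->G->R'->A->plug->A

A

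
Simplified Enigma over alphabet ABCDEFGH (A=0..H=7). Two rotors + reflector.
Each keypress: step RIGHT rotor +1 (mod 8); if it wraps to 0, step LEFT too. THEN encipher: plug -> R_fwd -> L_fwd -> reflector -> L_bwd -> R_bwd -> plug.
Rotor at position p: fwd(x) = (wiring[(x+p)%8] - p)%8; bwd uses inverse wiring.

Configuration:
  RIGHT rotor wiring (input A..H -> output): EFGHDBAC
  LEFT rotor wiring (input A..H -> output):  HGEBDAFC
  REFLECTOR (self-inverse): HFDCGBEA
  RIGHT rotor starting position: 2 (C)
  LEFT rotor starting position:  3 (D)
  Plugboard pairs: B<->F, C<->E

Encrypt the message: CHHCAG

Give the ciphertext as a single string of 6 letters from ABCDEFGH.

Char 1 ('C'): step: R->3, L=3; C->plug->E->R->H->L->B->refl->F->L'->C->R'->G->plug->G
Char 2 ('H'): step: R->4, L=3; H->plug->H->R->D->L->C->refl->D->L'->G->R'->D->plug->D
Char 3 ('H'): step: R->5, L=3; H->plug->H->R->G->L->D->refl->C->L'->D->R'->B->plug->F
Char 4 ('C'): step: R->6, L=3; C->plug->E->R->A->L->G->refl->E->L'->F->R'->G->plug->G
Char 5 ('A'): step: R->7, L=3; A->plug->A->R->D->L->C->refl->D->L'->G->R'->C->plug->E
Char 6 ('G'): step: R->0, L->4 (L advanced); G->plug->G->R->A->L->H->refl->A->L'->G->R'->C->plug->E

Answer: GDFGEE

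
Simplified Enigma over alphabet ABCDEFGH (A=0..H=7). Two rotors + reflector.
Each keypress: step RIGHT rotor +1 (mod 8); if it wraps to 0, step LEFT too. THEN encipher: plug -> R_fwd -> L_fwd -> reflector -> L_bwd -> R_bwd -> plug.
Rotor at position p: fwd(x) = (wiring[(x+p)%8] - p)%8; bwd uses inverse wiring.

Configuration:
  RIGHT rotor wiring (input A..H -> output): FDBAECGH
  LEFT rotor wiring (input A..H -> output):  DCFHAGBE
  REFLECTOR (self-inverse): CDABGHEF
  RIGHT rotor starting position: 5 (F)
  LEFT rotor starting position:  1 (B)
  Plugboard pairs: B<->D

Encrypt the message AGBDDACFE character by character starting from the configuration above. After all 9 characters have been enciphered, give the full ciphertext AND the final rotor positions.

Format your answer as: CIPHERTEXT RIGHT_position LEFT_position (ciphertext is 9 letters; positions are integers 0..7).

Char 1 ('A'): step: R->6, L=1; A->plug->A->R->A->L->B->refl->D->L'->G->R'->G->plug->G
Char 2 ('G'): step: R->7, L=1; G->plug->G->R->D->L->H->refl->F->L'->E->R'->C->plug->C
Char 3 ('B'): step: R->0, L->2 (L advanced); B->plug->D->R->A->L->D->refl->B->L'->G->R'->G->plug->G
Char 4 ('D'): step: R->1, L=2; D->plug->B->R->A->L->D->refl->B->L'->G->R'->G->plug->G
Char 5 ('D'): step: R->2, L=2; D->plug->B->R->G->L->B->refl->D->L'->A->R'->D->plug->B
Char 6 ('A'): step: R->3, L=2; A->plug->A->R->F->L->C->refl->A->L'->H->R'->C->plug->C
Char 7 ('C'): step: R->4, L=2; C->plug->C->R->C->L->G->refl->E->L'->D->R'->D->plug->B
Char 8 ('F'): step: R->5, L=2; F->plug->F->R->E->L->H->refl->F->L'->B->R'->B->plug->D
Char 9 ('E'): step: R->6, L=2; E->plug->E->R->D->L->E->refl->G->L'->C->R'->F->plug->F
Final: ciphertext=GCGGBCBDF, RIGHT=6, LEFT=2

Answer: GCGGBCBDF 6 2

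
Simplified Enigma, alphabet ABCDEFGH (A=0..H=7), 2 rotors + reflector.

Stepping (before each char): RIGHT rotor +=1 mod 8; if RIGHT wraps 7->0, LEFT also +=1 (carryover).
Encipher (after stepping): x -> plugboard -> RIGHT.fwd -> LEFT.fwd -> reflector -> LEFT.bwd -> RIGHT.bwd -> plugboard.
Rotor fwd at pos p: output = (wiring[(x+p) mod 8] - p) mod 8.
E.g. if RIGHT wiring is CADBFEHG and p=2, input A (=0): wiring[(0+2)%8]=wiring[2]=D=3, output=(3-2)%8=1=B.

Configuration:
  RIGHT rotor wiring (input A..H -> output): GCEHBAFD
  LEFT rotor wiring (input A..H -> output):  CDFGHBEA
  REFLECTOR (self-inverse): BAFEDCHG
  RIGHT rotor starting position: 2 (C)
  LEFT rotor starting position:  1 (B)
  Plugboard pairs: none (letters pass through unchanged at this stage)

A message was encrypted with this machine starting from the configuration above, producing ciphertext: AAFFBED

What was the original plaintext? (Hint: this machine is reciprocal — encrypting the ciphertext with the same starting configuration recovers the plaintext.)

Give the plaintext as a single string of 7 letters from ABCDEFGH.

Answer: GCHBAFA

Derivation:
Char 1 ('A'): step: R->3, L=1; A->plug->A->R->E->L->A->refl->B->L'->H->R'->G->plug->G
Char 2 ('A'): step: R->4, L=1; A->plug->A->R->F->L->D->refl->E->L'->B->R'->C->plug->C
Char 3 ('F'): step: R->5, L=1; F->plug->F->R->H->L->B->refl->A->L'->E->R'->H->plug->H
Char 4 ('F'): step: R->6, L=1; F->plug->F->R->B->L->E->refl->D->L'->F->R'->B->plug->B
Char 5 ('B'): step: R->7, L=1; B->plug->B->R->H->L->B->refl->A->L'->E->R'->A->plug->A
Char 6 ('E'): step: R->0, L->2 (L advanced); E->plug->E->R->B->L->E->refl->D->L'->A->R'->F->plug->F
Char 7 ('D'): step: R->1, L=2; D->plug->D->R->A->L->D->refl->E->L'->B->R'->A->plug->A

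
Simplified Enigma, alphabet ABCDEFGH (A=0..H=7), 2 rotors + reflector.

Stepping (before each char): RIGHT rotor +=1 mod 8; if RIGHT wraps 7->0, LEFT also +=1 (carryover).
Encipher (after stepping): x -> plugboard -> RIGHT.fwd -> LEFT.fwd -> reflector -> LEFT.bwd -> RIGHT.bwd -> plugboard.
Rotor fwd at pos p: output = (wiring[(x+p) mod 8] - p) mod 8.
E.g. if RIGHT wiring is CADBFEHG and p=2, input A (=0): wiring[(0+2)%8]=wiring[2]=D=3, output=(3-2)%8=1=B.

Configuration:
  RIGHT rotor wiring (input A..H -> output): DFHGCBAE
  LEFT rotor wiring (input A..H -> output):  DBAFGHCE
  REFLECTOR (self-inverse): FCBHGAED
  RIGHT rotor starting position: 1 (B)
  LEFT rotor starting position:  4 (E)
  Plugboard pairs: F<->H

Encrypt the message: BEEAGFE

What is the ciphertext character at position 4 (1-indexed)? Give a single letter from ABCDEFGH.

Char 1 ('B'): step: R->2, L=4; B->plug->B->R->E->L->H->refl->D->L'->B->R'->G->plug->G
Char 2 ('E'): step: R->3, L=4; E->plug->E->R->B->L->D->refl->H->L'->E->R'->H->plug->F
Char 3 ('E'): step: R->4, L=4; E->plug->E->R->H->L->B->refl->C->L'->A->R'->D->plug->D
Char 4 ('A'): step: R->5, L=4; A->plug->A->R->E->L->H->refl->D->L'->B->R'->G->plug->G

G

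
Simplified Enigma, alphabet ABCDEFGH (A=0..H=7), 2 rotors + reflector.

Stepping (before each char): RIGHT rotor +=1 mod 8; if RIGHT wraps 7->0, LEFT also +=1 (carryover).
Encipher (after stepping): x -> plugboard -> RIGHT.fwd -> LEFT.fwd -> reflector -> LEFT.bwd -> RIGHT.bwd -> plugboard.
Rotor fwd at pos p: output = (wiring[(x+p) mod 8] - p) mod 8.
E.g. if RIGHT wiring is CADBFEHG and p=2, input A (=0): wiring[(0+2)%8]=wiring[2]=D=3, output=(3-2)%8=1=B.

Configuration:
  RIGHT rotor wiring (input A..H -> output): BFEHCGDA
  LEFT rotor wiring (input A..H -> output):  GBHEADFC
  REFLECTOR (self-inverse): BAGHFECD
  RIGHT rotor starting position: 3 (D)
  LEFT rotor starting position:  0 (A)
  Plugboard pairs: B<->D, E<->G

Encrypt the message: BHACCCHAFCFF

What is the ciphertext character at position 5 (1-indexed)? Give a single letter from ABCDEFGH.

Char 1 ('B'): step: R->4, L=0; B->plug->D->R->E->L->A->refl->B->L'->B->R'->F->plug->F
Char 2 ('H'): step: R->5, L=0; H->plug->H->R->F->L->D->refl->H->L'->C->R'->G->plug->E
Char 3 ('A'): step: R->6, L=0; A->plug->A->R->F->L->D->refl->H->L'->C->R'->B->plug->D
Char 4 ('C'): step: R->7, L=0; C->plug->C->R->G->L->F->refl->E->L'->D->R'->F->plug->F
Char 5 ('C'): step: R->0, L->1 (L advanced); C->plug->C->R->E->L->C->refl->G->L'->B->R'->A->plug->A

A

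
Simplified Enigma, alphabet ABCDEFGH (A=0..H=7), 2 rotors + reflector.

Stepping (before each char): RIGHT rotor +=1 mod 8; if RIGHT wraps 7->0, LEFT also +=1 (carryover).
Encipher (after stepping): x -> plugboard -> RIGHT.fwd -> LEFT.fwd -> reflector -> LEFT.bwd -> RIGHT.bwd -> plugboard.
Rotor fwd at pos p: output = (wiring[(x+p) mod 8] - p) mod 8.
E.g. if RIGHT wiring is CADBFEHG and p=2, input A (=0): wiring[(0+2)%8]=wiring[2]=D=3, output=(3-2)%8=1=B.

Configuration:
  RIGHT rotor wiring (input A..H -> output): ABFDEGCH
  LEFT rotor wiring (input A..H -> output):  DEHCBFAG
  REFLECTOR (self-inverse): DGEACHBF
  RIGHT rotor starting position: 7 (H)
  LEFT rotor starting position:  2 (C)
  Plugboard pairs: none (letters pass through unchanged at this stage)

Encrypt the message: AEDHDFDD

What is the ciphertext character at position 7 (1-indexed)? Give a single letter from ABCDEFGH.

Char 1 ('A'): step: R->0, L->3 (L advanced); A->plug->A->R->A->L->H->refl->F->L'->D->R'->D->plug->D
Char 2 ('E'): step: R->1, L=3; E->plug->E->R->F->L->A->refl->D->L'->E->R'->B->plug->B
Char 3 ('D'): step: R->2, L=3; D->plug->D->R->E->L->D->refl->A->L'->F->R'->F->plug->F
Char 4 ('H'): step: R->3, L=3; H->plug->H->R->C->L->C->refl->E->L'->H->R'->D->plug->D
Char 5 ('D'): step: R->4, L=3; D->plug->D->R->D->L->F->refl->H->L'->A->R'->A->plug->A
Char 6 ('F'): step: R->5, L=3; F->plug->F->R->A->L->H->refl->F->L'->D->R'->D->plug->D
Char 7 ('D'): step: R->6, L=3; D->plug->D->R->D->L->F->refl->H->L'->A->R'->H->plug->H

H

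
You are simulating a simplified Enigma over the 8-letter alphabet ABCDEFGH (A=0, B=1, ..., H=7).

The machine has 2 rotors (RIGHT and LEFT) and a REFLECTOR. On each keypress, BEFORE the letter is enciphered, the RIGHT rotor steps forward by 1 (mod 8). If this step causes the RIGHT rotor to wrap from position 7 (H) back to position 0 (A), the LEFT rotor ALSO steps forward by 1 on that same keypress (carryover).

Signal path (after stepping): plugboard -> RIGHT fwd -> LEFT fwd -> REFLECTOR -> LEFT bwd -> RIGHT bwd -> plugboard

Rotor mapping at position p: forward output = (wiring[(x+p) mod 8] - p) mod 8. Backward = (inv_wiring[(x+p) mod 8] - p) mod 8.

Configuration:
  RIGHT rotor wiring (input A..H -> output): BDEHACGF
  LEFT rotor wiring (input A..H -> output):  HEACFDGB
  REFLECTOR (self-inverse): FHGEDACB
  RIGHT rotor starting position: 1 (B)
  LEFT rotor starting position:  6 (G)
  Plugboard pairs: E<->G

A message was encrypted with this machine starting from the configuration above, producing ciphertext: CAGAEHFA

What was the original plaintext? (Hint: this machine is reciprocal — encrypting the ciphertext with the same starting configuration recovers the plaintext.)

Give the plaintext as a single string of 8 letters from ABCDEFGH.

Char 1 ('C'): step: R->2, L=6; C->plug->C->R->G->L->H->refl->B->L'->C->R'->A->plug->A
Char 2 ('A'): step: R->3, L=6; A->plug->A->R->E->L->C->refl->G->L'->D->R'->D->plug->D
Char 3 ('G'): step: R->4, L=6; G->plug->E->R->F->L->E->refl->D->L'->B->R'->D->plug->D
Char 4 ('A'): step: R->5, L=6; A->plug->A->R->F->L->E->refl->D->L'->B->R'->B->plug->B
Char 5 ('E'): step: R->6, L=6; E->plug->G->R->C->L->B->refl->H->L'->G->R'->E->plug->G
Char 6 ('H'): step: R->7, L=6; H->plug->H->R->H->L->F->refl->A->L'->A->R'->E->plug->G
Char 7 ('F'): step: R->0, L->7 (L advanced); F->plug->F->R->C->L->F->refl->A->L'->B->R'->A->plug->A
Char 8 ('A'): step: R->1, L=7; A->plug->A->R->C->L->F->refl->A->L'->B->R'->E->plug->G

Answer: ADDBGGAG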